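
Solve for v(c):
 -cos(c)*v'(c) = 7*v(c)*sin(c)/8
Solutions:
 v(c) = C1*cos(c)^(7/8)


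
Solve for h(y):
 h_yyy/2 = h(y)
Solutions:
 h(y) = C3*exp(2^(1/3)*y) + (C1*sin(2^(1/3)*sqrt(3)*y/2) + C2*cos(2^(1/3)*sqrt(3)*y/2))*exp(-2^(1/3)*y/2)


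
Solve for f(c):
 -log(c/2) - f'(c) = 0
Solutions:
 f(c) = C1 - c*log(c) + c*log(2) + c


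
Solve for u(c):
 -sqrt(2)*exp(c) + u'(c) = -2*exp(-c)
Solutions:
 u(c) = C1 + sqrt(2)*exp(c) + 2*exp(-c)


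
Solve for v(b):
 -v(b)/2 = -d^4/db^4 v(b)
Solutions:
 v(b) = C1*exp(-2^(3/4)*b/2) + C2*exp(2^(3/4)*b/2) + C3*sin(2^(3/4)*b/2) + C4*cos(2^(3/4)*b/2)


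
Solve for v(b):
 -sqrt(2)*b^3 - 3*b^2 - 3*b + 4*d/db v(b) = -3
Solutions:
 v(b) = C1 + sqrt(2)*b^4/16 + b^3/4 + 3*b^2/8 - 3*b/4


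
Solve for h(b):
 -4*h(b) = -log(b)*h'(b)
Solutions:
 h(b) = C1*exp(4*li(b))


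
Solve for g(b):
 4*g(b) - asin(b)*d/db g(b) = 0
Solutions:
 g(b) = C1*exp(4*Integral(1/asin(b), b))


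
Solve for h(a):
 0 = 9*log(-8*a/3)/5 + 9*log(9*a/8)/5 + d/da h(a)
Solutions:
 h(a) = C1 - 18*a*log(a)/5 + 9*a*(-log(3) + 2 - I*pi)/5


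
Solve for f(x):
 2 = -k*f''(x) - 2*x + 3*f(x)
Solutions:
 f(x) = C1*exp(-sqrt(3)*x*sqrt(1/k)) + C2*exp(sqrt(3)*x*sqrt(1/k)) + 2*x/3 + 2/3


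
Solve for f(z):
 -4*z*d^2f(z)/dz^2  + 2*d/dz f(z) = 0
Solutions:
 f(z) = C1 + C2*z^(3/2)


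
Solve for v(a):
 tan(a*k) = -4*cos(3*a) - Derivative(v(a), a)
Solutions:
 v(a) = C1 - Piecewise((-log(cos(a*k))/k, Ne(k, 0)), (0, True)) - 4*sin(3*a)/3


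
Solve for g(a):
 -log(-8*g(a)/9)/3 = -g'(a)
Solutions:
 -3*Integral(1/(log(-_y) - 2*log(3) + 3*log(2)), (_y, g(a))) = C1 - a


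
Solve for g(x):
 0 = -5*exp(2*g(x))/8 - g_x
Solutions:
 g(x) = log(-sqrt(1/(C1 + 5*x))) + log(2)
 g(x) = log(1/(C1 + 5*x))/2 + log(2)


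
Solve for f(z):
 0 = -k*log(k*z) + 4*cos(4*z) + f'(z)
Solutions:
 f(z) = C1 + k*z*(log(k*z) - 1) - sin(4*z)


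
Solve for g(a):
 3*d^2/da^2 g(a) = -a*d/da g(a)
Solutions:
 g(a) = C1 + C2*erf(sqrt(6)*a/6)


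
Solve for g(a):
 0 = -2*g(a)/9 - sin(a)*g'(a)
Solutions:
 g(a) = C1*(cos(a) + 1)^(1/9)/(cos(a) - 1)^(1/9)


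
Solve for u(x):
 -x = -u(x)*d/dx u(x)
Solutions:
 u(x) = -sqrt(C1 + x^2)
 u(x) = sqrt(C1 + x^2)


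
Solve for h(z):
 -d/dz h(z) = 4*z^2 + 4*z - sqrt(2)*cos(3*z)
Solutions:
 h(z) = C1 - 4*z^3/3 - 2*z^2 + sqrt(2)*sin(3*z)/3


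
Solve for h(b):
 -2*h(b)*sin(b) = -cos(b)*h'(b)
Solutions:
 h(b) = C1/cos(b)^2


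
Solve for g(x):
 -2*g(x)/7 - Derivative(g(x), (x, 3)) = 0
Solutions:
 g(x) = C3*exp(-2^(1/3)*7^(2/3)*x/7) + (C1*sin(2^(1/3)*sqrt(3)*7^(2/3)*x/14) + C2*cos(2^(1/3)*sqrt(3)*7^(2/3)*x/14))*exp(2^(1/3)*7^(2/3)*x/14)


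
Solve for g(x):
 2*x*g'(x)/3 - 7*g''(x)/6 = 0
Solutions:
 g(x) = C1 + C2*erfi(sqrt(14)*x/7)


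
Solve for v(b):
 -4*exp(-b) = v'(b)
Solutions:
 v(b) = C1 + 4*exp(-b)


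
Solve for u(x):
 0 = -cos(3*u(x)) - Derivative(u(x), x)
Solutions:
 u(x) = -asin((C1 + exp(6*x))/(C1 - exp(6*x)))/3 + pi/3
 u(x) = asin((C1 + exp(6*x))/(C1 - exp(6*x)))/3


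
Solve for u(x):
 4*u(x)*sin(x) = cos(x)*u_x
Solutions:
 u(x) = C1/cos(x)^4


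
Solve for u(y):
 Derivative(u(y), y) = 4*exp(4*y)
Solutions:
 u(y) = C1 + exp(4*y)


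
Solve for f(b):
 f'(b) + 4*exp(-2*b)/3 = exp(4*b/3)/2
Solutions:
 f(b) = C1 + 3*exp(4*b/3)/8 + 2*exp(-2*b)/3


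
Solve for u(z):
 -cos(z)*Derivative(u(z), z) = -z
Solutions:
 u(z) = C1 + Integral(z/cos(z), z)


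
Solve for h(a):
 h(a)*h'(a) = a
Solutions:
 h(a) = -sqrt(C1 + a^2)
 h(a) = sqrt(C1 + a^2)


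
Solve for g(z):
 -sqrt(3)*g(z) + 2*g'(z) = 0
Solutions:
 g(z) = C1*exp(sqrt(3)*z/2)


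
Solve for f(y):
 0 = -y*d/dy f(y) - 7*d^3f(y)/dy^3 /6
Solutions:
 f(y) = C1 + Integral(C2*airyai(-6^(1/3)*7^(2/3)*y/7) + C3*airybi(-6^(1/3)*7^(2/3)*y/7), y)


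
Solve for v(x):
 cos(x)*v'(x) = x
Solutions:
 v(x) = C1 + Integral(x/cos(x), x)


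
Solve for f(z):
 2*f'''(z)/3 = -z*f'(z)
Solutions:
 f(z) = C1 + Integral(C2*airyai(-2^(2/3)*3^(1/3)*z/2) + C3*airybi(-2^(2/3)*3^(1/3)*z/2), z)


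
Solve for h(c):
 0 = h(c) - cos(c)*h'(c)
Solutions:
 h(c) = C1*sqrt(sin(c) + 1)/sqrt(sin(c) - 1)


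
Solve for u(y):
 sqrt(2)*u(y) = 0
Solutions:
 u(y) = 0


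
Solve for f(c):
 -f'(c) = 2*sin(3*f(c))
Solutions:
 f(c) = -acos((-C1 - exp(12*c))/(C1 - exp(12*c)))/3 + 2*pi/3
 f(c) = acos((-C1 - exp(12*c))/(C1 - exp(12*c)))/3


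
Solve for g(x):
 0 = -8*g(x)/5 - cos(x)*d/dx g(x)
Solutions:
 g(x) = C1*(sin(x) - 1)^(4/5)/(sin(x) + 1)^(4/5)


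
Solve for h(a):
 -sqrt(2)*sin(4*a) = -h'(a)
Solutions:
 h(a) = C1 - sqrt(2)*cos(4*a)/4


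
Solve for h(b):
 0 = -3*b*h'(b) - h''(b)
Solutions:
 h(b) = C1 + C2*erf(sqrt(6)*b/2)


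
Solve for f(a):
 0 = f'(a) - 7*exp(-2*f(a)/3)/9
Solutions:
 f(a) = 3*log(-sqrt(C1 + 7*a)) - 6*log(3) + 3*log(6)/2
 f(a) = 3*log(C1 + 7*a)/2 - 6*log(3) + 3*log(6)/2


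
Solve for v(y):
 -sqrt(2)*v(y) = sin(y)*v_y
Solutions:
 v(y) = C1*(cos(y) + 1)^(sqrt(2)/2)/(cos(y) - 1)^(sqrt(2)/2)


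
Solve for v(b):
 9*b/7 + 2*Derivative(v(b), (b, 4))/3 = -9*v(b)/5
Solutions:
 v(b) = -5*b/7 + (C1*sin(15^(3/4)*2^(1/4)*b/10) + C2*cos(15^(3/4)*2^(1/4)*b/10))*exp(-15^(3/4)*2^(1/4)*b/10) + (C3*sin(15^(3/4)*2^(1/4)*b/10) + C4*cos(15^(3/4)*2^(1/4)*b/10))*exp(15^(3/4)*2^(1/4)*b/10)


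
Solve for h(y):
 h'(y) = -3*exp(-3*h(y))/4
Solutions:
 h(y) = log(C1 - 9*y/4)/3
 h(y) = log((-1 - sqrt(3)*I)*(C1 - 9*y/4)^(1/3)/2)
 h(y) = log((-1 + sqrt(3)*I)*(C1 - 9*y/4)^(1/3)/2)


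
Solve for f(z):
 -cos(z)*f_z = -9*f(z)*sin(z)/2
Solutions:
 f(z) = C1/cos(z)^(9/2)


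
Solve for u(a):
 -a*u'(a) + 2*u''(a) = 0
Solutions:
 u(a) = C1 + C2*erfi(a/2)


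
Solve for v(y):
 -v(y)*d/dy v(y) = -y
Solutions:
 v(y) = -sqrt(C1 + y^2)
 v(y) = sqrt(C1 + y^2)


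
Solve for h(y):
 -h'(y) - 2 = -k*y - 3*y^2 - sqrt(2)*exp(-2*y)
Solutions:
 h(y) = C1 + k*y^2/2 + y^3 - 2*y - sqrt(2)*exp(-2*y)/2


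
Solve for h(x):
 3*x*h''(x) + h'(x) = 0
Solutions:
 h(x) = C1 + C2*x^(2/3)


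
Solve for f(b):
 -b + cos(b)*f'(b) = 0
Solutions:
 f(b) = C1 + Integral(b/cos(b), b)


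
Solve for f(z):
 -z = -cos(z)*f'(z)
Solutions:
 f(z) = C1 + Integral(z/cos(z), z)


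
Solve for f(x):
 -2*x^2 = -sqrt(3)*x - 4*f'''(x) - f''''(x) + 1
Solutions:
 f(x) = C1 + C2*x + C3*x^2 + C4*exp(-4*x) + x^5/120 + x^4*(-sqrt(3) - 1)/96 + x^3*(sqrt(3) + 5)/96


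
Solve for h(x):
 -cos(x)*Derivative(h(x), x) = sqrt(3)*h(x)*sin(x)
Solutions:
 h(x) = C1*cos(x)^(sqrt(3))


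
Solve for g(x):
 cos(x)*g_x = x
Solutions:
 g(x) = C1 + Integral(x/cos(x), x)


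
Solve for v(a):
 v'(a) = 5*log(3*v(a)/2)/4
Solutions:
 4*Integral(1/(-log(_y) - log(3) + log(2)), (_y, v(a)))/5 = C1 - a


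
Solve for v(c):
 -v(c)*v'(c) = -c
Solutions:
 v(c) = -sqrt(C1 + c^2)
 v(c) = sqrt(C1 + c^2)


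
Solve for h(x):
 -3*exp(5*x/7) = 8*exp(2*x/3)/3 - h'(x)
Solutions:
 h(x) = C1 + 21*exp(5*x/7)/5 + 4*exp(2*x/3)


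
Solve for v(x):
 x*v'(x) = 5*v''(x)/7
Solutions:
 v(x) = C1 + C2*erfi(sqrt(70)*x/10)


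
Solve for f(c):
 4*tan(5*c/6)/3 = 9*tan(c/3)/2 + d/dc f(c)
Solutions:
 f(c) = C1 + 27*log(cos(c/3))/2 - 8*log(cos(5*c/6))/5


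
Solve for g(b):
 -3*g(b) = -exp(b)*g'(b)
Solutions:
 g(b) = C1*exp(-3*exp(-b))


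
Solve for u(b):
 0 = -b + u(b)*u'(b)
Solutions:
 u(b) = -sqrt(C1 + b^2)
 u(b) = sqrt(C1 + b^2)


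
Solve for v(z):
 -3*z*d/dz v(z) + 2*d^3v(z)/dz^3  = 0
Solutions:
 v(z) = C1 + Integral(C2*airyai(2^(2/3)*3^(1/3)*z/2) + C3*airybi(2^(2/3)*3^(1/3)*z/2), z)


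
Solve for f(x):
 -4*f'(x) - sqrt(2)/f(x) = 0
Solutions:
 f(x) = -sqrt(C1 - 2*sqrt(2)*x)/2
 f(x) = sqrt(C1 - 2*sqrt(2)*x)/2


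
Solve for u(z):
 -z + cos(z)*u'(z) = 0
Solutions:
 u(z) = C1 + Integral(z/cos(z), z)


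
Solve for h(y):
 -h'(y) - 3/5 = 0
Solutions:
 h(y) = C1 - 3*y/5


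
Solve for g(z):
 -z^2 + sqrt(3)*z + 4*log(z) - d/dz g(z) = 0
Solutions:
 g(z) = C1 - z^3/3 + sqrt(3)*z^2/2 + 4*z*log(z) - 4*z


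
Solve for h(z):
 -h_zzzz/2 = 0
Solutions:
 h(z) = C1 + C2*z + C3*z^2 + C4*z^3


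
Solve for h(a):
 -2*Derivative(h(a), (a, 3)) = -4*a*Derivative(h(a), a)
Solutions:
 h(a) = C1 + Integral(C2*airyai(2^(1/3)*a) + C3*airybi(2^(1/3)*a), a)


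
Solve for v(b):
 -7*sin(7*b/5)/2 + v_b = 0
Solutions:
 v(b) = C1 - 5*cos(7*b/5)/2


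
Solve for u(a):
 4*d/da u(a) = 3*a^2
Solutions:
 u(a) = C1 + a^3/4


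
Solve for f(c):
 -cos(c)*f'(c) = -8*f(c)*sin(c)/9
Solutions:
 f(c) = C1/cos(c)^(8/9)


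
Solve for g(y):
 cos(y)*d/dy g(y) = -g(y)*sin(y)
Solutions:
 g(y) = C1*cos(y)


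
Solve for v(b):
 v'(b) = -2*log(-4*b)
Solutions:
 v(b) = C1 - 2*b*log(-b) + 2*b*(1 - 2*log(2))


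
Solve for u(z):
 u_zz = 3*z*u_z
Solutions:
 u(z) = C1 + C2*erfi(sqrt(6)*z/2)


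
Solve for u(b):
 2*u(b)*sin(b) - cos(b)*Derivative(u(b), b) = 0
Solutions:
 u(b) = C1/cos(b)^2


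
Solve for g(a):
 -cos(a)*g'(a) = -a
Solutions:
 g(a) = C1 + Integral(a/cos(a), a)


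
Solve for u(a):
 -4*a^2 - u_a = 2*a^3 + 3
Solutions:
 u(a) = C1 - a^4/2 - 4*a^3/3 - 3*a


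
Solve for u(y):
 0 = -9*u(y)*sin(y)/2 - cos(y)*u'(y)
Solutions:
 u(y) = C1*cos(y)^(9/2)


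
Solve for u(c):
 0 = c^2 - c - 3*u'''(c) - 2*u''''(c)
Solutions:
 u(c) = C1 + C2*c + C3*c^2 + C4*exp(-3*c/2) + c^5/180 - 7*c^4/216 + 7*c^3/81


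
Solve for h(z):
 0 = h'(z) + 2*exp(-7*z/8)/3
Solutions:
 h(z) = C1 + 16*exp(-7*z/8)/21


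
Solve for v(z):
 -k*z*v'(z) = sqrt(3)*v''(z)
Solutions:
 v(z) = Piecewise((-sqrt(2)*3^(1/4)*sqrt(pi)*C1*erf(sqrt(2)*3^(3/4)*sqrt(k)*z/6)/(2*sqrt(k)) - C2, (k > 0) | (k < 0)), (-C1*z - C2, True))


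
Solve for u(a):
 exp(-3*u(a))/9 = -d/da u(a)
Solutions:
 u(a) = log(C1 - a/3)/3
 u(a) = log((-1 - sqrt(3)*I)*(C1 - a/3)^(1/3)/2)
 u(a) = log((-1 + sqrt(3)*I)*(C1 - a/3)^(1/3)/2)


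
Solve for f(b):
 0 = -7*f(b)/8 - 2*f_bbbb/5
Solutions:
 f(b) = (C1*sin(sqrt(2)*35^(1/4)*b/4) + C2*cos(sqrt(2)*35^(1/4)*b/4))*exp(-sqrt(2)*35^(1/4)*b/4) + (C3*sin(sqrt(2)*35^(1/4)*b/4) + C4*cos(sqrt(2)*35^(1/4)*b/4))*exp(sqrt(2)*35^(1/4)*b/4)


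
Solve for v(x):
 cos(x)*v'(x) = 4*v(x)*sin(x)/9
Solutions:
 v(x) = C1/cos(x)^(4/9)


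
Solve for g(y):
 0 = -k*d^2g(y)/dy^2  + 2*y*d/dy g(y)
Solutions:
 g(y) = C1 + C2*erf(y*sqrt(-1/k))/sqrt(-1/k)


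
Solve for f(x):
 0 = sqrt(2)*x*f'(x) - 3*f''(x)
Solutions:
 f(x) = C1 + C2*erfi(2^(3/4)*sqrt(3)*x/6)


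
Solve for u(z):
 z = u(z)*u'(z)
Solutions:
 u(z) = -sqrt(C1 + z^2)
 u(z) = sqrt(C1 + z^2)


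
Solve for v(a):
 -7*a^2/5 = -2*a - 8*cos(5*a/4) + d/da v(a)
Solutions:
 v(a) = C1 - 7*a^3/15 + a^2 + 32*sin(5*a/4)/5


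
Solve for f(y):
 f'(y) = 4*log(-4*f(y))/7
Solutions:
 -7*Integral(1/(log(-_y) + 2*log(2)), (_y, f(y)))/4 = C1 - y


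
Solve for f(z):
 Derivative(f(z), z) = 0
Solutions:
 f(z) = C1


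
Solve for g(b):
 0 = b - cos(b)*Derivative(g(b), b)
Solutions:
 g(b) = C1 + Integral(b/cos(b), b)


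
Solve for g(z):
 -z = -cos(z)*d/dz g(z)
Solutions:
 g(z) = C1 + Integral(z/cos(z), z)


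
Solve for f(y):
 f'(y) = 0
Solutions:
 f(y) = C1


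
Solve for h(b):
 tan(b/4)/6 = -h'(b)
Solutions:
 h(b) = C1 + 2*log(cos(b/4))/3


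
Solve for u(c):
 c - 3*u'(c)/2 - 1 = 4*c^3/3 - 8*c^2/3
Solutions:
 u(c) = C1 - 2*c^4/9 + 16*c^3/27 + c^2/3 - 2*c/3


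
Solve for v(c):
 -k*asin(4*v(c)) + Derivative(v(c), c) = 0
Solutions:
 Integral(1/asin(4*_y), (_y, v(c))) = C1 + c*k


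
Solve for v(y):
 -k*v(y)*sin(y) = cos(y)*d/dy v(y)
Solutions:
 v(y) = C1*exp(k*log(cos(y)))


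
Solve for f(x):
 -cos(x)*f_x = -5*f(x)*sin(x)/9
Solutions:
 f(x) = C1/cos(x)^(5/9)


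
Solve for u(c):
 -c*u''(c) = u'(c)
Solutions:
 u(c) = C1 + C2*log(c)


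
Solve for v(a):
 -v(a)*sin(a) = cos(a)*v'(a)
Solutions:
 v(a) = C1*cos(a)


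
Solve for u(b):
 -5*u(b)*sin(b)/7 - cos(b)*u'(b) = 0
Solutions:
 u(b) = C1*cos(b)^(5/7)


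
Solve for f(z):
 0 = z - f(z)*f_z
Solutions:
 f(z) = -sqrt(C1 + z^2)
 f(z) = sqrt(C1 + z^2)


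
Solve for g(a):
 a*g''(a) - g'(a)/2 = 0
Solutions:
 g(a) = C1 + C2*a^(3/2)


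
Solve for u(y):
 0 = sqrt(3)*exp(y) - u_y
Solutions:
 u(y) = C1 + sqrt(3)*exp(y)


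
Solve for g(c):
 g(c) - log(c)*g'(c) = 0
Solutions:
 g(c) = C1*exp(li(c))


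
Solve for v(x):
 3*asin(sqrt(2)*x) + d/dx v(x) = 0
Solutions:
 v(x) = C1 - 3*x*asin(sqrt(2)*x) - 3*sqrt(2)*sqrt(1 - 2*x^2)/2


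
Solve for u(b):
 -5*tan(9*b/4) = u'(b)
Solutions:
 u(b) = C1 + 20*log(cos(9*b/4))/9


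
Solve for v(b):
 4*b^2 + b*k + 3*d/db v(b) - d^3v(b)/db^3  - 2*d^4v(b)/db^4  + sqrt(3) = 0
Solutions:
 v(b) = C1 + C4*exp(b) - 4*b^3/9 - b^2*k/6 - 8*b/9 - sqrt(3)*b/3 + (C2*sin(sqrt(15)*b/4) + C3*cos(sqrt(15)*b/4))*exp(-3*b/4)


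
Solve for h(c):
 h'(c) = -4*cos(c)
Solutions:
 h(c) = C1 - 4*sin(c)


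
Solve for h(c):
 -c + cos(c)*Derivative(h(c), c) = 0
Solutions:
 h(c) = C1 + Integral(c/cos(c), c)


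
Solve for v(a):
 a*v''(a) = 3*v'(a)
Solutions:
 v(a) = C1 + C2*a^4


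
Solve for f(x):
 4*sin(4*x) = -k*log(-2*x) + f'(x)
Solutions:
 f(x) = C1 + k*x*(log(-x) - 1) + k*x*log(2) - cos(4*x)


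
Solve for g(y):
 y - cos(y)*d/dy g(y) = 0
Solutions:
 g(y) = C1 + Integral(y/cos(y), y)


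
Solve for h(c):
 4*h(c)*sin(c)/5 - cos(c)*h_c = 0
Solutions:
 h(c) = C1/cos(c)^(4/5)


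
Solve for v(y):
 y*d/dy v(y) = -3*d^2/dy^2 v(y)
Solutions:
 v(y) = C1 + C2*erf(sqrt(6)*y/6)


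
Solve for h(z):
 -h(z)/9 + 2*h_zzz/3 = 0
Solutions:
 h(z) = C3*exp(6^(2/3)*z/6) + (C1*sin(2^(2/3)*3^(1/6)*z/4) + C2*cos(2^(2/3)*3^(1/6)*z/4))*exp(-6^(2/3)*z/12)


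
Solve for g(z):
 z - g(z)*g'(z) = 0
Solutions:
 g(z) = -sqrt(C1 + z^2)
 g(z) = sqrt(C1 + z^2)


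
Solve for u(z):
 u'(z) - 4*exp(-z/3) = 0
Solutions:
 u(z) = C1 - 12*exp(-z/3)


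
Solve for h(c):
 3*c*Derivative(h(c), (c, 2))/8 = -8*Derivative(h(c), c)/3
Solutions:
 h(c) = C1 + C2/c^(55/9)


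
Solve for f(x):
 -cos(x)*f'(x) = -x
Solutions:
 f(x) = C1 + Integral(x/cos(x), x)


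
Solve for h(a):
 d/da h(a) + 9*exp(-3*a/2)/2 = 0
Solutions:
 h(a) = C1 + 3*exp(-3*a/2)


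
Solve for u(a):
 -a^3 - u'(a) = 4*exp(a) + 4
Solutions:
 u(a) = C1 - a^4/4 - 4*a - 4*exp(a)


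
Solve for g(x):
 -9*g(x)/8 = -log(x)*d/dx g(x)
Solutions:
 g(x) = C1*exp(9*li(x)/8)


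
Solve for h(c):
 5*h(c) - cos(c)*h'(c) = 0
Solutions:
 h(c) = C1*sqrt(sin(c) + 1)*(sin(c)^2 + 2*sin(c) + 1)/(sqrt(sin(c) - 1)*(sin(c)^2 - 2*sin(c) + 1))


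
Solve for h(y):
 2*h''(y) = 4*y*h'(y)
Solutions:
 h(y) = C1 + C2*erfi(y)


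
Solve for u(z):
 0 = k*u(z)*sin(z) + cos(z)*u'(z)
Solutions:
 u(z) = C1*exp(k*log(cos(z)))


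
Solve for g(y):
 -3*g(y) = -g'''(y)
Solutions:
 g(y) = C3*exp(3^(1/3)*y) + (C1*sin(3^(5/6)*y/2) + C2*cos(3^(5/6)*y/2))*exp(-3^(1/3)*y/2)


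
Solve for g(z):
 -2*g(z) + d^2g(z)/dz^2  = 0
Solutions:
 g(z) = C1*exp(-sqrt(2)*z) + C2*exp(sqrt(2)*z)


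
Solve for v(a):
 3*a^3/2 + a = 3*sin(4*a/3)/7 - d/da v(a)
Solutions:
 v(a) = C1 - 3*a^4/8 - a^2/2 - 9*cos(4*a/3)/28


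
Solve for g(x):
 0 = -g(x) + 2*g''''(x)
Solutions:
 g(x) = C1*exp(-2^(3/4)*x/2) + C2*exp(2^(3/4)*x/2) + C3*sin(2^(3/4)*x/2) + C4*cos(2^(3/4)*x/2)


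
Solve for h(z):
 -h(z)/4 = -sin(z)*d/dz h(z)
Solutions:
 h(z) = C1*(cos(z) - 1)^(1/8)/(cos(z) + 1)^(1/8)


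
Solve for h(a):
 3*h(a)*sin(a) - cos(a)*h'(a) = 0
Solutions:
 h(a) = C1/cos(a)^3


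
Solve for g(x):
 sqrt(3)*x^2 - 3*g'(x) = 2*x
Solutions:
 g(x) = C1 + sqrt(3)*x^3/9 - x^2/3


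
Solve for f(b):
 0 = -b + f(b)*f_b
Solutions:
 f(b) = -sqrt(C1 + b^2)
 f(b) = sqrt(C1 + b^2)


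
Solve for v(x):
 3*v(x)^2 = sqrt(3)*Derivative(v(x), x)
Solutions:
 v(x) = -1/(C1 + sqrt(3)*x)


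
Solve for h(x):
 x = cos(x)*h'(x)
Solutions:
 h(x) = C1 + Integral(x/cos(x), x)


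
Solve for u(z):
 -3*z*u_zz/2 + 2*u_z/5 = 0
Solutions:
 u(z) = C1 + C2*z^(19/15)


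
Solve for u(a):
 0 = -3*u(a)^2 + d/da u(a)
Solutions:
 u(a) = -1/(C1 + 3*a)


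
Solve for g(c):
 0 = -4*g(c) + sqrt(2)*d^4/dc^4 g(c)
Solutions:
 g(c) = C1*exp(-2^(3/8)*c) + C2*exp(2^(3/8)*c) + C3*sin(2^(3/8)*c) + C4*cos(2^(3/8)*c)


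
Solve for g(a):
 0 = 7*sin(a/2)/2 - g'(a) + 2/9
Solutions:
 g(a) = C1 + 2*a/9 - 7*cos(a/2)


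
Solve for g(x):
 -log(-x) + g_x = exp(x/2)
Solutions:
 g(x) = C1 + x*log(-x) - x + 2*exp(x/2)


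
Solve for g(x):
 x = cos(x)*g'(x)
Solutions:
 g(x) = C1 + Integral(x/cos(x), x)


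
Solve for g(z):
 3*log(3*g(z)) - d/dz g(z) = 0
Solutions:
 -Integral(1/(log(_y) + log(3)), (_y, g(z)))/3 = C1 - z


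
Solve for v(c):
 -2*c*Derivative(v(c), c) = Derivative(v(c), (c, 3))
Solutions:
 v(c) = C1 + Integral(C2*airyai(-2^(1/3)*c) + C3*airybi(-2^(1/3)*c), c)


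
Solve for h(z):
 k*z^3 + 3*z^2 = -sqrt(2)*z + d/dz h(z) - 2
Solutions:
 h(z) = C1 + k*z^4/4 + z^3 + sqrt(2)*z^2/2 + 2*z


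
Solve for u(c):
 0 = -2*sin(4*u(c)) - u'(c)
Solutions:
 u(c) = -acos((-C1 - exp(16*c))/(C1 - exp(16*c)))/4 + pi/2
 u(c) = acos((-C1 - exp(16*c))/(C1 - exp(16*c)))/4


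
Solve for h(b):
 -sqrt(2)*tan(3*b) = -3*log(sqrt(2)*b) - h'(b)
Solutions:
 h(b) = C1 - 3*b*log(b) - 3*b*log(2)/2 + 3*b - sqrt(2)*log(cos(3*b))/3


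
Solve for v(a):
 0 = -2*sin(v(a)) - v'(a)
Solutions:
 v(a) = -acos((-C1 - exp(4*a))/(C1 - exp(4*a))) + 2*pi
 v(a) = acos((-C1 - exp(4*a))/(C1 - exp(4*a)))


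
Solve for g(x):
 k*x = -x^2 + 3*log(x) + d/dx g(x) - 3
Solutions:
 g(x) = C1 + k*x^2/2 + x^3/3 - 3*x*log(x) + 6*x


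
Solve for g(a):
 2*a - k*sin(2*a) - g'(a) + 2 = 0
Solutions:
 g(a) = C1 + a^2 + 2*a + k*cos(2*a)/2


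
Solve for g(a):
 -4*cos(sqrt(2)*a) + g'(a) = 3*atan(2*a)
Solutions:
 g(a) = C1 + 3*a*atan(2*a) - 3*log(4*a^2 + 1)/4 + 2*sqrt(2)*sin(sqrt(2)*a)


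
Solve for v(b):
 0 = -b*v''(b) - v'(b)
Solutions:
 v(b) = C1 + C2*log(b)


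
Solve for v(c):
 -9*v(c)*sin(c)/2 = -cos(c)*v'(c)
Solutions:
 v(c) = C1/cos(c)^(9/2)


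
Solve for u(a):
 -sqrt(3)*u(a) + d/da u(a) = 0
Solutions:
 u(a) = C1*exp(sqrt(3)*a)


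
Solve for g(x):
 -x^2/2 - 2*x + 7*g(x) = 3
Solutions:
 g(x) = x^2/14 + 2*x/7 + 3/7


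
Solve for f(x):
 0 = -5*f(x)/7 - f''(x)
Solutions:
 f(x) = C1*sin(sqrt(35)*x/7) + C2*cos(sqrt(35)*x/7)


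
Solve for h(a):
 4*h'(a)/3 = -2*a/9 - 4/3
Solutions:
 h(a) = C1 - a^2/12 - a


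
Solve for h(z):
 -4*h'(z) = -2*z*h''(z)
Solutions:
 h(z) = C1 + C2*z^3


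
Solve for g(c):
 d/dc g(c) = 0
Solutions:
 g(c) = C1


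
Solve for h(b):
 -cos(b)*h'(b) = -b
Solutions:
 h(b) = C1 + Integral(b/cos(b), b)


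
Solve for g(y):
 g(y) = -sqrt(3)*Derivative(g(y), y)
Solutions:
 g(y) = C1*exp(-sqrt(3)*y/3)


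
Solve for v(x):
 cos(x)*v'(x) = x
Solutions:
 v(x) = C1 + Integral(x/cos(x), x)


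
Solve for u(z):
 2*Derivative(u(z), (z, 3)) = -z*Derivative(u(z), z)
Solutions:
 u(z) = C1 + Integral(C2*airyai(-2^(2/3)*z/2) + C3*airybi(-2^(2/3)*z/2), z)


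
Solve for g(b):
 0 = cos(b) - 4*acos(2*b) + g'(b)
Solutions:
 g(b) = C1 + 4*b*acos(2*b) - 2*sqrt(1 - 4*b^2) - sin(b)


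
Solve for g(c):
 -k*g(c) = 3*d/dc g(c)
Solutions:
 g(c) = C1*exp(-c*k/3)


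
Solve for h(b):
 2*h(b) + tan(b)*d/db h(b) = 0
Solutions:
 h(b) = C1/sin(b)^2


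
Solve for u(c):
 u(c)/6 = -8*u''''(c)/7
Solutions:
 u(c) = (C1*sin(sqrt(2)*3^(3/4)*7^(1/4)*c/12) + C2*cos(sqrt(2)*3^(3/4)*7^(1/4)*c/12))*exp(-sqrt(2)*3^(3/4)*7^(1/4)*c/12) + (C3*sin(sqrt(2)*3^(3/4)*7^(1/4)*c/12) + C4*cos(sqrt(2)*3^(3/4)*7^(1/4)*c/12))*exp(sqrt(2)*3^(3/4)*7^(1/4)*c/12)


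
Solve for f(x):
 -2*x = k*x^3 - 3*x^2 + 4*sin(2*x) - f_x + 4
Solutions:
 f(x) = C1 + k*x^4/4 - x^3 + x^2 + 4*x - 2*cos(2*x)


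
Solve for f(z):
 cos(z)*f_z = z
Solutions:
 f(z) = C1 + Integral(z/cos(z), z)


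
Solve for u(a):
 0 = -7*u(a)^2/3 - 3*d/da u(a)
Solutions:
 u(a) = 9/(C1 + 7*a)


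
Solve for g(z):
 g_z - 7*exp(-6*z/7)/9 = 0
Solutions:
 g(z) = C1 - 49*exp(-6*z/7)/54


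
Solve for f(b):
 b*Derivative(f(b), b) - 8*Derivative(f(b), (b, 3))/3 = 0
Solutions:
 f(b) = C1 + Integral(C2*airyai(3^(1/3)*b/2) + C3*airybi(3^(1/3)*b/2), b)


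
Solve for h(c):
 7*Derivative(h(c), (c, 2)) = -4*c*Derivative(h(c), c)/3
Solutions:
 h(c) = C1 + C2*erf(sqrt(42)*c/21)


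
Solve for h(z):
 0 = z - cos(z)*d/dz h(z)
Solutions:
 h(z) = C1 + Integral(z/cos(z), z)


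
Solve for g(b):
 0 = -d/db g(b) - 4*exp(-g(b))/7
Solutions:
 g(b) = log(C1 - 4*b/7)


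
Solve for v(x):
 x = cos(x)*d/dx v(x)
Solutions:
 v(x) = C1 + Integral(x/cos(x), x)


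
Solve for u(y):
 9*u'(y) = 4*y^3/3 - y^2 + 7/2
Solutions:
 u(y) = C1 + y^4/27 - y^3/27 + 7*y/18


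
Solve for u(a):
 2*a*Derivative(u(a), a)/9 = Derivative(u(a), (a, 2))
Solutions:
 u(a) = C1 + C2*erfi(a/3)


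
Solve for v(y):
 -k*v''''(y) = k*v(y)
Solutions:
 v(y) = (C1*sin(sqrt(2)*y/2) + C2*cos(sqrt(2)*y/2))*exp(-sqrt(2)*y/2) + (C3*sin(sqrt(2)*y/2) + C4*cos(sqrt(2)*y/2))*exp(sqrt(2)*y/2)


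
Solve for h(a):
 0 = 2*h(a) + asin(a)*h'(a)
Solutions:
 h(a) = C1*exp(-2*Integral(1/asin(a), a))


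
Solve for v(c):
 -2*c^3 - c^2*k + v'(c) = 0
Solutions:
 v(c) = C1 + c^4/2 + c^3*k/3


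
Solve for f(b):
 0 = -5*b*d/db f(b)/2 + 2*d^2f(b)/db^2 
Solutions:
 f(b) = C1 + C2*erfi(sqrt(10)*b/4)


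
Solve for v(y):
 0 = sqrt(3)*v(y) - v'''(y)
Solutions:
 v(y) = C3*exp(3^(1/6)*y) + (C1*sin(3^(2/3)*y/2) + C2*cos(3^(2/3)*y/2))*exp(-3^(1/6)*y/2)


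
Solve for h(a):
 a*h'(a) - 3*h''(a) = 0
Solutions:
 h(a) = C1 + C2*erfi(sqrt(6)*a/6)


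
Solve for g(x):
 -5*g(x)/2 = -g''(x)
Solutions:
 g(x) = C1*exp(-sqrt(10)*x/2) + C2*exp(sqrt(10)*x/2)


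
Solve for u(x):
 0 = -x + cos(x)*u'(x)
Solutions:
 u(x) = C1 + Integral(x/cos(x), x)


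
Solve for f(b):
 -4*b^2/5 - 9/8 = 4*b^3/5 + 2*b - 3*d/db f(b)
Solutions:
 f(b) = C1 + b^4/15 + 4*b^3/45 + b^2/3 + 3*b/8


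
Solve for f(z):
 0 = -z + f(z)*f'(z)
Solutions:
 f(z) = -sqrt(C1 + z^2)
 f(z) = sqrt(C1 + z^2)


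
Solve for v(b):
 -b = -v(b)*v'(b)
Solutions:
 v(b) = -sqrt(C1 + b^2)
 v(b) = sqrt(C1 + b^2)


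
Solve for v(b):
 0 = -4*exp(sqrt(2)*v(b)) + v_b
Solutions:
 v(b) = sqrt(2)*(2*log(-1/(C1 + 4*b)) - log(2))/4


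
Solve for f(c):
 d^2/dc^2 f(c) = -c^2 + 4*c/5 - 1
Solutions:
 f(c) = C1 + C2*c - c^4/12 + 2*c^3/15 - c^2/2


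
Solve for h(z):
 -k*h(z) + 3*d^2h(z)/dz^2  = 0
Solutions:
 h(z) = C1*exp(-sqrt(3)*sqrt(k)*z/3) + C2*exp(sqrt(3)*sqrt(k)*z/3)


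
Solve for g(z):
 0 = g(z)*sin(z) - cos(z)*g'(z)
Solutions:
 g(z) = C1/cos(z)


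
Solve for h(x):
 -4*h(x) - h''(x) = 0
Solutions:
 h(x) = C1*sin(2*x) + C2*cos(2*x)


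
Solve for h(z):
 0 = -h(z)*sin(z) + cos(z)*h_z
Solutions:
 h(z) = C1/cos(z)


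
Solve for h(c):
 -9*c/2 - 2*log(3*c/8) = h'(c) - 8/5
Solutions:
 h(c) = C1 - 9*c^2/4 - 2*c*log(c) - 2*c*log(3) + 18*c/5 + 6*c*log(2)


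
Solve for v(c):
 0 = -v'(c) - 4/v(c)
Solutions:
 v(c) = -sqrt(C1 - 8*c)
 v(c) = sqrt(C1 - 8*c)


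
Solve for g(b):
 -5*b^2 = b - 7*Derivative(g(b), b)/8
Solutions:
 g(b) = C1 + 40*b^3/21 + 4*b^2/7


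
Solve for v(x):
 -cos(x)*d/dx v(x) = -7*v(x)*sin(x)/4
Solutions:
 v(x) = C1/cos(x)^(7/4)


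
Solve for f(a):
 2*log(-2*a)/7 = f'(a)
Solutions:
 f(a) = C1 + 2*a*log(-a)/7 + 2*a*(-1 + log(2))/7


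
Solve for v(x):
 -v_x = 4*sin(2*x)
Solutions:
 v(x) = C1 + 2*cos(2*x)


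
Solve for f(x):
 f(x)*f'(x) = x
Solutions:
 f(x) = -sqrt(C1 + x^2)
 f(x) = sqrt(C1 + x^2)


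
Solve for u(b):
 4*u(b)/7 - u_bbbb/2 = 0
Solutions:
 u(b) = C1*exp(-14^(3/4)*b/7) + C2*exp(14^(3/4)*b/7) + C3*sin(14^(3/4)*b/7) + C4*cos(14^(3/4)*b/7)


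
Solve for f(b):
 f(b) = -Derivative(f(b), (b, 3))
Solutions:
 f(b) = C3*exp(-b) + (C1*sin(sqrt(3)*b/2) + C2*cos(sqrt(3)*b/2))*exp(b/2)


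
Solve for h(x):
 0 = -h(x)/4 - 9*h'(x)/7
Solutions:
 h(x) = C1*exp(-7*x/36)


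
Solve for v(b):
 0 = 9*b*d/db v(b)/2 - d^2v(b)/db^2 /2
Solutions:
 v(b) = C1 + C2*erfi(3*sqrt(2)*b/2)


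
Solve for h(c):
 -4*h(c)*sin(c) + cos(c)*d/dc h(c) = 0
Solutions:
 h(c) = C1/cos(c)^4


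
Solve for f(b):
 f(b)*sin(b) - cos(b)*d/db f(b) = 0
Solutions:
 f(b) = C1/cos(b)


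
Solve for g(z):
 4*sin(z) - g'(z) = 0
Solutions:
 g(z) = C1 - 4*cos(z)


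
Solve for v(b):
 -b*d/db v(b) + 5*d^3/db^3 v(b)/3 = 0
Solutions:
 v(b) = C1 + Integral(C2*airyai(3^(1/3)*5^(2/3)*b/5) + C3*airybi(3^(1/3)*5^(2/3)*b/5), b)


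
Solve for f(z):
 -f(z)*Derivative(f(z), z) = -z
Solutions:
 f(z) = -sqrt(C1 + z^2)
 f(z) = sqrt(C1 + z^2)


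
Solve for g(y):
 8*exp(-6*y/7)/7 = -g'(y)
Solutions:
 g(y) = C1 + 4*exp(-6*y/7)/3


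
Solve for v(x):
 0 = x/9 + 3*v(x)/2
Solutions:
 v(x) = -2*x/27


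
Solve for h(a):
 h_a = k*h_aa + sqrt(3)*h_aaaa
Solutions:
 h(a) = C1 + C2*exp(a*(-2*6^(1/3)*k/(sqrt(4*sqrt(3)*k^3 + 81) + 9)^(1/3) + 2^(2/3)*3^(1/6)*(sqrt(4*sqrt(3)*k^3 + 81) + 9)^(1/3))/6) + C3*exp(a*(-16*sqrt(3)*k/((-2^(2/3)*3^(1/6) + 6^(2/3)*I)*(sqrt(4*sqrt(3)*k^3 + 81) + 9)^(1/3)) - 2^(2/3)*3^(1/6)*(sqrt(4*sqrt(3)*k^3 + 81) + 9)^(1/3) + 6^(2/3)*I*(sqrt(4*sqrt(3)*k^3 + 81) + 9)^(1/3))/12) + C4*exp(a*(16*sqrt(3)*k/((2^(2/3)*3^(1/6) + 6^(2/3)*I)*(sqrt(4*sqrt(3)*k^3 + 81) + 9)^(1/3)) - 2^(2/3)*3^(1/6)*(sqrt(4*sqrt(3)*k^3 + 81) + 9)^(1/3) - 6^(2/3)*I*(sqrt(4*sqrt(3)*k^3 + 81) + 9)^(1/3))/12)


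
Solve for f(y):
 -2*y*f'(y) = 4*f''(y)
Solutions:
 f(y) = C1 + C2*erf(y/2)


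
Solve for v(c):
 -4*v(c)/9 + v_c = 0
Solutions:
 v(c) = C1*exp(4*c/9)


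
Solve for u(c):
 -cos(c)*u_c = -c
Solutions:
 u(c) = C1 + Integral(c/cos(c), c)


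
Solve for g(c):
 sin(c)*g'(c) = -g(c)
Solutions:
 g(c) = C1*sqrt(cos(c) + 1)/sqrt(cos(c) - 1)


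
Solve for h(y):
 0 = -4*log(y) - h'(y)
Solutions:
 h(y) = C1 - 4*y*log(y) + 4*y


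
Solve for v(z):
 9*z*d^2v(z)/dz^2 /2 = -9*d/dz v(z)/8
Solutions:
 v(z) = C1 + C2*z^(3/4)


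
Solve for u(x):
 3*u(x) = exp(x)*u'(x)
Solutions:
 u(x) = C1*exp(-3*exp(-x))


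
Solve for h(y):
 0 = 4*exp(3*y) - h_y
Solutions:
 h(y) = C1 + 4*exp(3*y)/3


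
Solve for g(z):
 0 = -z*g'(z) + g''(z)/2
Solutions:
 g(z) = C1 + C2*erfi(z)


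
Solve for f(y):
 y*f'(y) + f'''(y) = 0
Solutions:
 f(y) = C1 + Integral(C2*airyai(-y) + C3*airybi(-y), y)


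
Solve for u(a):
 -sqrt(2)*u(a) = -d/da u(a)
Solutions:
 u(a) = C1*exp(sqrt(2)*a)


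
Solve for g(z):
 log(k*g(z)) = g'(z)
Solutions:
 li(k*g(z))/k = C1 + z


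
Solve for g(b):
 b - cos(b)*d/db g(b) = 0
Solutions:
 g(b) = C1 + Integral(b/cos(b), b)


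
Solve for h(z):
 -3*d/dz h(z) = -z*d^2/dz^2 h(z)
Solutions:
 h(z) = C1 + C2*z^4


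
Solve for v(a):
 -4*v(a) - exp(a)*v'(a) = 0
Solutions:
 v(a) = C1*exp(4*exp(-a))


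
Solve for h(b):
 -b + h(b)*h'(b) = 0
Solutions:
 h(b) = -sqrt(C1 + b^2)
 h(b) = sqrt(C1 + b^2)


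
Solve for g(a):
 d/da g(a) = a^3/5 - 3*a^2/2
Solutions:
 g(a) = C1 + a^4/20 - a^3/2


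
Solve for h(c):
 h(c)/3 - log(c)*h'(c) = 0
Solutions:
 h(c) = C1*exp(li(c)/3)


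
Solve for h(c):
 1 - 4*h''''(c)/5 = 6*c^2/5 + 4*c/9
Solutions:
 h(c) = C1 + C2*c + C3*c^2 + C4*c^3 - c^6/240 - c^5/216 + 5*c^4/96


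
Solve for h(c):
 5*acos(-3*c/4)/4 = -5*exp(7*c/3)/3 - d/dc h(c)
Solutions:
 h(c) = C1 - 5*c*acos(-3*c/4)/4 - 5*sqrt(16 - 9*c^2)/12 - 5*exp(7*c/3)/7


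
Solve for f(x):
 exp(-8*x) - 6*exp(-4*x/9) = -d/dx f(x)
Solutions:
 f(x) = C1 + exp(-8*x)/8 - 27*exp(-4*x/9)/2


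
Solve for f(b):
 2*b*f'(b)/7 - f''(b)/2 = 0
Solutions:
 f(b) = C1 + C2*erfi(sqrt(14)*b/7)


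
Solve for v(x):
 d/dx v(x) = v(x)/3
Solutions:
 v(x) = C1*exp(x/3)


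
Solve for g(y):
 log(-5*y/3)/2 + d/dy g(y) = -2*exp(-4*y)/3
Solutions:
 g(y) = C1 - y*log(-y)/2 + y*(-log(5) + 1 + log(3))/2 + exp(-4*y)/6


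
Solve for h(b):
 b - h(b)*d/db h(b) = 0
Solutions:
 h(b) = -sqrt(C1 + b^2)
 h(b) = sqrt(C1 + b^2)


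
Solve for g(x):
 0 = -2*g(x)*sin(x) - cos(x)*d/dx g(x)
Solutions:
 g(x) = C1*cos(x)^2


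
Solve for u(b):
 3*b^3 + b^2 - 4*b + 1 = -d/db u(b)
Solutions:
 u(b) = C1 - 3*b^4/4 - b^3/3 + 2*b^2 - b


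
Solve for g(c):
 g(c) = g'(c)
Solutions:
 g(c) = C1*exp(c)


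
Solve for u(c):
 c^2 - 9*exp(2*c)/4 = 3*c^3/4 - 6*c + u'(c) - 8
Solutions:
 u(c) = C1 - 3*c^4/16 + c^3/3 + 3*c^2 + 8*c - 9*exp(2*c)/8


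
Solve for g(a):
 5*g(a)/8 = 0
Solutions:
 g(a) = 0


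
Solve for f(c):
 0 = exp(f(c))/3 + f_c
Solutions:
 f(c) = log(1/(C1 + c)) + log(3)


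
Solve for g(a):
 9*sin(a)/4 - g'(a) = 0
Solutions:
 g(a) = C1 - 9*cos(a)/4


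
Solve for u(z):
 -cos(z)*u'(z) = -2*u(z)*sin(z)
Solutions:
 u(z) = C1/cos(z)^2


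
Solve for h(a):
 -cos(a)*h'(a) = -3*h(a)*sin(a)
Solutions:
 h(a) = C1/cos(a)^3


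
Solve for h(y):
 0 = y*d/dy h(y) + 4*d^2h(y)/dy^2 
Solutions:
 h(y) = C1 + C2*erf(sqrt(2)*y/4)


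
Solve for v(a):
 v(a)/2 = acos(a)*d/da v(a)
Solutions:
 v(a) = C1*exp(Integral(1/acos(a), a)/2)


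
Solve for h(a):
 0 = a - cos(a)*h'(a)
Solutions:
 h(a) = C1 + Integral(a/cos(a), a)


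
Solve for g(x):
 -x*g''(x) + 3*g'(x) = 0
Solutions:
 g(x) = C1 + C2*x^4


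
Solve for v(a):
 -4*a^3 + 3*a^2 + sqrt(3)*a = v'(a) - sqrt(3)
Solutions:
 v(a) = C1 - a^4 + a^3 + sqrt(3)*a^2/2 + sqrt(3)*a


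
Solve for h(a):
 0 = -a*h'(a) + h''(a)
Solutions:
 h(a) = C1 + C2*erfi(sqrt(2)*a/2)


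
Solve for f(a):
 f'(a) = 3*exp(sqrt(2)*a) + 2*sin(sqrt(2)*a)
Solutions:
 f(a) = C1 + 3*sqrt(2)*exp(sqrt(2)*a)/2 - sqrt(2)*cos(sqrt(2)*a)


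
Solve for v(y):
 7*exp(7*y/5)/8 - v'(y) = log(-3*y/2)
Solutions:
 v(y) = C1 - y*log(-y) + y*(-log(3) + log(2) + 1) + 5*exp(7*y/5)/8


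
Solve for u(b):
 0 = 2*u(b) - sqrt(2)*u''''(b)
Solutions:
 u(b) = C1*exp(-2^(1/8)*b) + C2*exp(2^(1/8)*b) + C3*sin(2^(1/8)*b) + C4*cos(2^(1/8)*b)


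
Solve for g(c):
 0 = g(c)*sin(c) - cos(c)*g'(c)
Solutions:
 g(c) = C1/cos(c)


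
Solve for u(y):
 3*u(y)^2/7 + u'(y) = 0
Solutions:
 u(y) = 7/(C1 + 3*y)


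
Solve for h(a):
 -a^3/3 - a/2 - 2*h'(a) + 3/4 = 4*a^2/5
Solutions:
 h(a) = C1 - a^4/24 - 2*a^3/15 - a^2/8 + 3*a/8


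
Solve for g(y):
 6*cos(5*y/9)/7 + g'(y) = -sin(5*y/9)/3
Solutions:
 g(y) = C1 - 54*sin(5*y/9)/35 + 3*cos(5*y/9)/5


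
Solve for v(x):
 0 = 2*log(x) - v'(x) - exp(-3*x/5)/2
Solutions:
 v(x) = C1 + 2*x*log(x) - 2*x + 5*exp(-3*x/5)/6


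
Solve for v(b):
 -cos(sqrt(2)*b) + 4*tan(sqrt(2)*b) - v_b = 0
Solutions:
 v(b) = C1 - 2*sqrt(2)*log(cos(sqrt(2)*b)) - sqrt(2)*sin(sqrt(2)*b)/2


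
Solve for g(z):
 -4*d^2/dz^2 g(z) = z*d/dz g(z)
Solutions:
 g(z) = C1 + C2*erf(sqrt(2)*z/4)


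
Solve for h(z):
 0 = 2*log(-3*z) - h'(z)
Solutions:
 h(z) = C1 + 2*z*log(-z) + 2*z*(-1 + log(3))


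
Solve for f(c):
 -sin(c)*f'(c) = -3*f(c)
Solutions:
 f(c) = C1*(cos(c) - 1)^(3/2)/(cos(c) + 1)^(3/2)


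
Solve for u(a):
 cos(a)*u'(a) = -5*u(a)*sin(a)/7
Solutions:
 u(a) = C1*cos(a)^(5/7)


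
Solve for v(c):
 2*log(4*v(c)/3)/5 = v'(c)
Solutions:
 -5*Integral(1/(log(_y) - log(3) + 2*log(2)), (_y, v(c)))/2 = C1 - c


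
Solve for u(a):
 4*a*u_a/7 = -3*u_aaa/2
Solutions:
 u(a) = C1 + Integral(C2*airyai(-2*21^(2/3)*a/21) + C3*airybi(-2*21^(2/3)*a/21), a)


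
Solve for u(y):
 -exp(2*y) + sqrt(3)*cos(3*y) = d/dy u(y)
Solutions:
 u(y) = C1 - exp(2*y)/2 + sqrt(3)*sin(3*y)/3


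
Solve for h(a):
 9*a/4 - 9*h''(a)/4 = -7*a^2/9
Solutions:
 h(a) = C1 + C2*a + 7*a^4/243 + a^3/6


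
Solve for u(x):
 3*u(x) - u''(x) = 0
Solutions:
 u(x) = C1*exp(-sqrt(3)*x) + C2*exp(sqrt(3)*x)


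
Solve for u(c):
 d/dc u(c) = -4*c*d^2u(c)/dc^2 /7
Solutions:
 u(c) = C1 + C2/c^(3/4)


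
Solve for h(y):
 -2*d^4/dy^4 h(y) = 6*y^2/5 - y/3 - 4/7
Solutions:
 h(y) = C1 + C2*y + C3*y^2 + C4*y^3 - y^6/600 + y^5/720 + y^4/84


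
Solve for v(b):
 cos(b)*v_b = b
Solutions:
 v(b) = C1 + Integral(b/cos(b), b)


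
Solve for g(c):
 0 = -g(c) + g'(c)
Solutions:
 g(c) = C1*exp(c)


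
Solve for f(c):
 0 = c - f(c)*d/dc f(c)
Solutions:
 f(c) = -sqrt(C1 + c^2)
 f(c) = sqrt(C1 + c^2)


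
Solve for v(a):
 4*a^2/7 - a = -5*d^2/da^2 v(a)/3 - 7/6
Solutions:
 v(a) = C1 + C2*a - a^4/35 + a^3/10 - 7*a^2/20


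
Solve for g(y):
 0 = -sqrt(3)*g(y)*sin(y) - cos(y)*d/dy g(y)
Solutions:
 g(y) = C1*cos(y)^(sqrt(3))


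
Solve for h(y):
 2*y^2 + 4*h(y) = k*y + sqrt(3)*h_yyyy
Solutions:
 h(y) = C1*exp(-sqrt(2)*3^(7/8)*y/3) + C2*exp(sqrt(2)*3^(7/8)*y/3) + C3*sin(sqrt(2)*3^(7/8)*y/3) + C4*cos(sqrt(2)*3^(7/8)*y/3) + k*y/4 - y^2/2


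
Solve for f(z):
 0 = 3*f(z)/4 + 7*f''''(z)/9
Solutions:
 f(z) = (C1*sin(21^(3/4)*z/14) + C2*cos(21^(3/4)*z/14))*exp(-21^(3/4)*z/14) + (C3*sin(21^(3/4)*z/14) + C4*cos(21^(3/4)*z/14))*exp(21^(3/4)*z/14)


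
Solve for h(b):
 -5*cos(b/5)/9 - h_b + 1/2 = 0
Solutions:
 h(b) = C1 + b/2 - 25*sin(b/5)/9


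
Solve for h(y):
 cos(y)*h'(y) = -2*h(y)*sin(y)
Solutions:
 h(y) = C1*cos(y)^2


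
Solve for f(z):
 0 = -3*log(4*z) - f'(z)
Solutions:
 f(z) = C1 - 3*z*log(z) - z*log(64) + 3*z


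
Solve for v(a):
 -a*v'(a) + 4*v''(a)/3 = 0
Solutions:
 v(a) = C1 + C2*erfi(sqrt(6)*a/4)


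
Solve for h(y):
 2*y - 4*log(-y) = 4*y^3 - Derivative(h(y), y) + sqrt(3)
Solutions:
 h(y) = C1 + y^4 - y^2 + 4*y*log(-y) + y*(-4 + sqrt(3))


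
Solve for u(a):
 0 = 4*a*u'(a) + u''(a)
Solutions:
 u(a) = C1 + C2*erf(sqrt(2)*a)


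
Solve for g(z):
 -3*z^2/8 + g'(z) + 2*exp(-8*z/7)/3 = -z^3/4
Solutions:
 g(z) = C1 - z^4/16 + z^3/8 + 7*exp(-8*z/7)/12


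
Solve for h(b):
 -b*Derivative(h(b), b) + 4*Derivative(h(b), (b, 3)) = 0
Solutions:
 h(b) = C1 + Integral(C2*airyai(2^(1/3)*b/2) + C3*airybi(2^(1/3)*b/2), b)


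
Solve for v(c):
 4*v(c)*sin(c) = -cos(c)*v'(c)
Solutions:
 v(c) = C1*cos(c)^4


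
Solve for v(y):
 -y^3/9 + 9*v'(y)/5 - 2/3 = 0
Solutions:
 v(y) = C1 + 5*y^4/324 + 10*y/27


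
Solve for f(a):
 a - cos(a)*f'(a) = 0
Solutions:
 f(a) = C1 + Integral(a/cos(a), a)


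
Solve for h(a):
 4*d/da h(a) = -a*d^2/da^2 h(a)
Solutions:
 h(a) = C1 + C2/a^3


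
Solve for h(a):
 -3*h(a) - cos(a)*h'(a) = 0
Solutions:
 h(a) = C1*(sin(a) - 1)^(3/2)/(sin(a) + 1)^(3/2)


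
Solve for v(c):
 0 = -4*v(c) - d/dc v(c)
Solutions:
 v(c) = C1*exp(-4*c)


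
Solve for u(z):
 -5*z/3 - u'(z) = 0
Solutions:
 u(z) = C1 - 5*z^2/6


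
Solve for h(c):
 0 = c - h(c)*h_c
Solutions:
 h(c) = -sqrt(C1 + c^2)
 h(c) = sqrt(C1 + c^2)


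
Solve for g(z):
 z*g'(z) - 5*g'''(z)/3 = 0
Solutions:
 g(z) = C1 + Integral(C2*airyai(3^(1/3)*5^(2/3)*z/5) + C3*airybi(3^(1/3)*5^(2/3)*z/5), z)


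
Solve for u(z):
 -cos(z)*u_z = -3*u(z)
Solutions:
 u(z) = C1*(sin(z) + 1)^(3/2)/(sin(z) - 1)^(3/2)


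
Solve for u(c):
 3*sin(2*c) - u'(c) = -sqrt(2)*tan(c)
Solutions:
 u(c) = C1 - sqrt(2)*log(cos(c)) - 3*cos(2*c)/2


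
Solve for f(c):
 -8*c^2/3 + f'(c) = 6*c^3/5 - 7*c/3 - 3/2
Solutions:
 f(c) = C1 + 3*c^4/10 + 8*c^3/9 - 7*c^2/6 - 3*c/2


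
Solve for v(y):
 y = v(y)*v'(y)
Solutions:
 v(y) = -sqrt(C1 + y^2)
 v(y) = sqrt(C1 + y^2)


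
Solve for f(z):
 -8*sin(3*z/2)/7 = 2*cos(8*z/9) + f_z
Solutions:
 f(z) = C1 - 9*sin(8*z/9)/4 + 16*cos(3*z/2)/21


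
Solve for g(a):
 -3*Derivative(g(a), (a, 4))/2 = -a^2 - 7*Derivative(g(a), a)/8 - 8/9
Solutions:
 g(a) = C1 + C4*exp(126^(1/3)*a/6) - 8*a^3/21 - 64*a/63 + (C2*sin(14^(1/3)*3^(1/6)*a/4) + C3*cos(14^(1/3)*3^(1/6)*a/4))*exp(-126^(1/3)*a/12)


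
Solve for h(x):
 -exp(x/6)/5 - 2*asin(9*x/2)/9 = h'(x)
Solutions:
 h(x) = C1 - 2*x*asin(9*x/2)/9 - 2*sqrt(4 - 81*x^2)/81 - 6*exp(x/6)/5


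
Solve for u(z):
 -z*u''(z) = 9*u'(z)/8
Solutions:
 u(z) = C1 + C2/z^(1/8)


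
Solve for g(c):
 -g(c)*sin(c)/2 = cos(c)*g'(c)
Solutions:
 g(c) = C1*sqrt(cos(c))


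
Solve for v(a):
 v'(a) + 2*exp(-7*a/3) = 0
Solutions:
 v(a) = C1 + 6*exp(-7*a/3)/7


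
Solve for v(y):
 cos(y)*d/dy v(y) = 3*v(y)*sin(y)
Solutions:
 v(y) = C1/cos(y)^3


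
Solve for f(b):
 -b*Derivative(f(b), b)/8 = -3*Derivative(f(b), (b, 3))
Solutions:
 f(b) = C1 + Integral(C2*airyai(3^(2/3)*b/6) + C3*airybi(3^(2/3)*b/6), b)


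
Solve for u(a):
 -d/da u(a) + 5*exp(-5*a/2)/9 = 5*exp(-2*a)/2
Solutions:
 u(a) = C1 + 5*exp(-2*a)/4 - 2*exp(-5*a/2)/9


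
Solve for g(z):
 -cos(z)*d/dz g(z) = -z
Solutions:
 g(z) = C1 + Integral(z/cos(z), z)


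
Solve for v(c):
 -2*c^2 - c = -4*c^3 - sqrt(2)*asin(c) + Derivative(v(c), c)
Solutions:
 v(c) = C1 + c^4 - 2*c^3/3 - c^2/2 + sqrt(2)*(c*asin(c) + sqrt(1 - c^2))


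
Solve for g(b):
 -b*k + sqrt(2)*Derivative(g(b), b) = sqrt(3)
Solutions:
 g(b) = C1 + sqrt(2)*b^2*k/4 + sqrt(6)*b/2


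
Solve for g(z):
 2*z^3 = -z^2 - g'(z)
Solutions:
 g(z) = C1 - z^4/2 - z^3/3


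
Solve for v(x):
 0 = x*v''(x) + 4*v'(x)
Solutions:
 v(x) = C1 + C2/x^3


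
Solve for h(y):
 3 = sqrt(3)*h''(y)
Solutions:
 h(y) = C1 + C2*y + sqrt(3)*y^2/2


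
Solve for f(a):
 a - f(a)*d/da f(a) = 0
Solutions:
 f(a) = -sqrt(C1 + a^2)
 f(a) = sqrt(C1 + a^2)


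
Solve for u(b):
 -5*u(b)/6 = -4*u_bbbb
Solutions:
 u(b) = C1*exp(-270^(1/4)*b/6) + C2*exp(270^(1/4)*b/6) + C3*sin(270^(1/4)*b/6) + C4*cos(270^(1/4)*b/6)


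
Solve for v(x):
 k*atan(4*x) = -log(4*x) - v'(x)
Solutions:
 v(x) = C1 - k*(x*atan(4*x) - log(16*x^2 + 1)/8) - x*log(x) - 2*x*log(2) + x


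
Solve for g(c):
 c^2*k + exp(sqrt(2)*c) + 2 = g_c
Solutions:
 g(c) = C1 + c^3*k/3 + 2*c + sqrt(2)*exp(sqrt(2)*c)/2


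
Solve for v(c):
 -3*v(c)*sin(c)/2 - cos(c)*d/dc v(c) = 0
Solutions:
 v(c) = C1*cos(c)^(3/2)


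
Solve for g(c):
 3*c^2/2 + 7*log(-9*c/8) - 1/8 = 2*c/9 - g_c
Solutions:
 g(c) = C1 - c^3/2 + c^2/9 - 7*c*log(-c) + c*(-14*log(3) + 57/8 + 21*log(2))


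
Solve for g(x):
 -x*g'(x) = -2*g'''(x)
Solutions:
 g(x) = C1 + Integral(C2*airyai(2^(2/3)*x/2) + C3*airybi(2^(2/3)*x/2), x)


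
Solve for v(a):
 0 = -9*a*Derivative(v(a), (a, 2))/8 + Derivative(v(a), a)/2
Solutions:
 v(a) = C1 + C2*a^(13/9)


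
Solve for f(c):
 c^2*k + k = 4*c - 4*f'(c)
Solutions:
 f(c) = C1 - c^3*k/12 + c^2/2 - c*k/4


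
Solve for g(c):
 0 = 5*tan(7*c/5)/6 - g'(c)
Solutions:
 g(c) = C1 - 25*log(cos(7*c/5))/42


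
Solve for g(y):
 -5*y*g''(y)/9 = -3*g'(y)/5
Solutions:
 g(y) = C1 + C2*y^(52/25)


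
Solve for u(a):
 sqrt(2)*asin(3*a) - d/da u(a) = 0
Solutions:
 u(a) = C1 + sqrt(2)*(a*asin(3*a) + sqrt(1 - 9*a^2)/3)


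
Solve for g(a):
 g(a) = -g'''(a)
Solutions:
 g(a) = C3*exp(-a) + (C1*sin(sqrt(3)*a/2) + C2*cos(sqrt(3)*a/2))*exp(a/2)


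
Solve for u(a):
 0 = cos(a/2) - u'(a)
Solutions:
 u(a) = C1 + 2*sin(a/2)


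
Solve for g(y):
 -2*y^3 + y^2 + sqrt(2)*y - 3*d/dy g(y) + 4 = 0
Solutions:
 g(y) = C1 - y^4/6 + y^3/9 + sqrt(2)*y^2/6 + 4*y/3
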